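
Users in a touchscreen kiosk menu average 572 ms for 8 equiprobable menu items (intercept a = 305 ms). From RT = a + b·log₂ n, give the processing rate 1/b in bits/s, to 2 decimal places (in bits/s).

Choice component = 572 − 305 = 267 ms over log₂(8) = 3 bits.
b = 267 / 3 = 89.000 ms/bit, so 1/b = 11.236 bits/s.

11.24 bits/s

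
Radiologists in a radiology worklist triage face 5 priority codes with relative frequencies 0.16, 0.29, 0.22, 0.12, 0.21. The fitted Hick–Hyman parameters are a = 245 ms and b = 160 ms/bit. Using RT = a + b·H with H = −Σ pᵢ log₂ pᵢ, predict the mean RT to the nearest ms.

H = 0.16·log₂(1/0.16) + 0.29·log₂(1/0.29) + 0.22·log₂(1/0.22) + 0.12·log₂(1/0.12) + 0.21·log₂(1/0.21) = 2.2614 bits.
RT = 245 + 160 × 2.2614 = 606.82 ms.

607 ms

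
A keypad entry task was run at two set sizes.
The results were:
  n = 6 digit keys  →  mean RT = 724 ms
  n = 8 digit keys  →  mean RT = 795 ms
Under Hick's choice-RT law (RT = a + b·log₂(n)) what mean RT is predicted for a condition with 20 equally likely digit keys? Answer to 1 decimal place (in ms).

RT is linear in log₂ n, so two points fix the line:
  b = (795 − 724) / (log₂ 8 − log₂ 6) = 71 / (3 − 2.5850) = 171.069 ms/bit
  a = 724 − 171.069 × 2.5850 = 281.793 ms
Then RT(20) = 281.793 + 171.069 × log₂ 20 = 281.793 + 171.069 × 4.3219 ≈ 1021.141 ms.

1021.1 ms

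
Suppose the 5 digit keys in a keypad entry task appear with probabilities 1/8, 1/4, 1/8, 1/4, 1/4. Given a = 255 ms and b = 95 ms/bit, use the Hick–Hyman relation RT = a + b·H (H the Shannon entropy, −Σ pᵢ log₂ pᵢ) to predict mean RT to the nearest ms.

H = −Σ pᵢ log₂ pᵢ = 0.125·3 + 0.25·2 + 0.125·3 + 0.25·2 + 0.25·2 = 2.250 bits.
RT = 255 + 95 × 2.250 = 468.75 ms.

469 ms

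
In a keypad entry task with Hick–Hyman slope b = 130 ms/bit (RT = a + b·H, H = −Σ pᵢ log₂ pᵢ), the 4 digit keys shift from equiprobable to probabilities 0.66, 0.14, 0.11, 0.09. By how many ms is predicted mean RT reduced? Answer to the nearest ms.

The RT saving is b·ΔH. Equiprobable H₀ = log₂(4) = 2.0000 bits; with the given probabilities H = 1.4557 bits.
b·(H₀ − H) = 130 × (2.0000 − 1.4557) = 70.76 ms.

71 ms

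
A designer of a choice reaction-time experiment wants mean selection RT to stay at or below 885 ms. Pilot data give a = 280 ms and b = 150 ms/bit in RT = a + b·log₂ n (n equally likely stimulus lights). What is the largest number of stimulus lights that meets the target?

16

Information budget: (885 − 280)/150 = 4.0333 bits, so n ≤ 2^4.0333 = 16.374 → at most 16.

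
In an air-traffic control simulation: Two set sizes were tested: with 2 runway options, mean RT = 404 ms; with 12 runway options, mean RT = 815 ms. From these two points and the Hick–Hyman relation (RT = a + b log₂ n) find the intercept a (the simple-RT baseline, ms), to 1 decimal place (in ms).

Slope: b = (815 − 404) / (log₂ 12 − log₂ 2) = 411/2.5850 = 158.997 ms/bit.
Intercept: a = 404 − 158.997·log₂(2) = 245.003 ms.

245.0 ms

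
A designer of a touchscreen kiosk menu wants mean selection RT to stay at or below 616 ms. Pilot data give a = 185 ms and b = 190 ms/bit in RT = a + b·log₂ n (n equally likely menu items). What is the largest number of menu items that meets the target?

4

Set 185 + 190·log₂ n ≤ 616 → log₂ n ≤ (616 − 185)/190 = 2.2684.
So n ≤ 2^2.2684 = 4.818; the largest integer n is 4.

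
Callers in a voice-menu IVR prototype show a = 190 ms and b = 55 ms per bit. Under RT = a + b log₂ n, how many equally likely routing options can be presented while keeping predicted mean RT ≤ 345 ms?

7

55·log₂ n ≤ 345 − 190 = 155, giving log₂ n ≤ 2.8182 and n ≤ 7.053. The largest whole number is 7.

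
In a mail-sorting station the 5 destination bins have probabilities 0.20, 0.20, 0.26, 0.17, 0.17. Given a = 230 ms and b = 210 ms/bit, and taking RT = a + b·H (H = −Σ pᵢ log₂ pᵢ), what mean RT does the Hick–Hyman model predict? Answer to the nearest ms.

H = 0.20·log₂(1/0.20) + 0.20·log₂(1/0.20) + 0.26·log₂(1/0.26) + 0.17·log₂(1/0.17) + 0.17·log₂(1/0.17) = 2.3032 bits.
RT = 230 + 210 × 2.3032 = 713.68 ms.

714 ms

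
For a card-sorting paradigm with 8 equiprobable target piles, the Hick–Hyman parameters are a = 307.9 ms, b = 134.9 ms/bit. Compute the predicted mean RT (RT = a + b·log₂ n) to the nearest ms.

log₂(8) = 3 bits, so RT = 307.9 + 134.9 × 3 ≈ 712.600 ms.

713 ms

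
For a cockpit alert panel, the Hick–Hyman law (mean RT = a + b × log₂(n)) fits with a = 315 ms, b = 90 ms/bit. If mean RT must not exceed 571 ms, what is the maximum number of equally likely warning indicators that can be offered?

7

Information budget: (571 − 315)/90 = 2.8444 bits, so n ≤ 2^2.8444 = 7.182 → at most 7.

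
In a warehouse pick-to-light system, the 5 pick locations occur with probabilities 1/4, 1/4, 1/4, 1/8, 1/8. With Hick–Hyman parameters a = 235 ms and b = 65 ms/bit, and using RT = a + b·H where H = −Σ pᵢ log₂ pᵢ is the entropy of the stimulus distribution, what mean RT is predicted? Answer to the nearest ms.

381 ms

H = −Σ pᵢ log₂ pᵢ = 0.25·2 + 0.25·2 + 0.25·2 + 0.125·3 + 0.125·3 = 2.250 bits.
RT = 235 + 65 × 2.250 = 381.25 ms.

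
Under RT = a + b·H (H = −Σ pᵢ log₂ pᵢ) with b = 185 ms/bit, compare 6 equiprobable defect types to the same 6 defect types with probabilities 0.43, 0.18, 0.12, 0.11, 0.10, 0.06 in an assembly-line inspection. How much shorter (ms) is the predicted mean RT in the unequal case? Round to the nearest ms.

60 ms

The RT saving is b·ΔH. Equiprobable H₀ = log₂(6) = 2.5850 bits; with the given probabilities H = 2.2620 bits.
b·(H₀ − H) = 185 × (2.5850 − 2.2620) = 59.76 ms.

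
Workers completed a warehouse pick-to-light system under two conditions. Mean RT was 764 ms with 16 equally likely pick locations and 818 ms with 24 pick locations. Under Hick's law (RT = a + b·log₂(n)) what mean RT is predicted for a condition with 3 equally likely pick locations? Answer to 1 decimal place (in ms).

Fit slope and intercept:
  b = (818 − 764) / (log₂ 24 − log₂ 16) = 54 / (4.5850 − 4) = 92.314 ms/bit
  a = 764 − 92.314 × 4 = 394.746 ms
Then RT(3) = 394.746 + 92.314 × log₂ 3 = 394.746 + 92.314 × 1.5850 ≈ 541.059 ms.

541.1 ms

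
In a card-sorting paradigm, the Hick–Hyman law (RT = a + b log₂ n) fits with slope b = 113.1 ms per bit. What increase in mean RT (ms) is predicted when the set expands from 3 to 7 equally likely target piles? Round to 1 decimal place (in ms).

ΔRT = (a + b log₂ n₂) − (a + b log₂ n₁) = b·(log₂ n₂ − log₂ n₁).
log₂(7) − log₂(3) = 2.8074 − 1.5850 = 1.2224.
ΔRT = 113.1 × 1.2224 = 138.253 ms.

138.3 ms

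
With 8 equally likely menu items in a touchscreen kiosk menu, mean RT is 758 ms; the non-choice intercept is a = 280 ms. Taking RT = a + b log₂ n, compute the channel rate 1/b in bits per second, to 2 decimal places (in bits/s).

6.28 bits/s

Choice component = 758 − 280 = 478 ms over log₂(8) = 3 bits.
b = 478 / 3 = 159.333 ms/bit, so 1/b = 6.276 bits/s.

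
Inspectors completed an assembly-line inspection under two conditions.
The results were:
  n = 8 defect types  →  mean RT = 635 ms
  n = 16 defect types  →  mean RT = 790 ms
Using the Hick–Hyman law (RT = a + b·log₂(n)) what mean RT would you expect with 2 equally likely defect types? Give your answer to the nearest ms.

Fit slope and intercept:
  b = (790 − 635) / (log₂ 16 − log₂ 8) = 155 / (4 − 3) = 155 ms/bit
  a = 635 − 155 × 3 = 170 ms
Then RT(2) = 170 + 155 × log₂ 2 = 170 + 155 × 1 ≈ 325.000 ms.

325 ms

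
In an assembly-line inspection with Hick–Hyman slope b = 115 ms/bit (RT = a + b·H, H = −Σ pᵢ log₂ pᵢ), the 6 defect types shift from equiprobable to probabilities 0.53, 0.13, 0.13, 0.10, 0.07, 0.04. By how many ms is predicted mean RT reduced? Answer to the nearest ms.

Equiprobable entropy H₀ = log₂ 6 = 2.5850 bits.
Skewed entropy H = −Σ pᵢ log₂ pᵢ = 2.0372 bits.
ΔRT = b·(H₀ − H) = 115 × 0.5477 = 62.99 ms.

63 ms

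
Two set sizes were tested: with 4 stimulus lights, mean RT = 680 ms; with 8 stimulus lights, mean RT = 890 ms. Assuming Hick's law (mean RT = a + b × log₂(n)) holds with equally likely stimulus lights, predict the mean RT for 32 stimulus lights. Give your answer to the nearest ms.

1310 ms

RT is linear in log₂ n, so two points fix the line:
  b = (890 − 680) / (log₂ 8 − log₂ 4) = 210 / (3 − 2) = 210 ms/bit
  a = 680 − 210 × 2 = 260 ms
Then RT(32) = 260 + 210 × log₂ 32 = 260 + 210 × 5 ≈ 1310.000 ms.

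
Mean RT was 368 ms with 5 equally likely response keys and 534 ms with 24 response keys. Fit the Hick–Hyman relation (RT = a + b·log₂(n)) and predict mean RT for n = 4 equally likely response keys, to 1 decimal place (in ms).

Solve the two-equation system in a and b:
  b = (534 − 368) / (log₂ 24 − log₂ 5) = 166 / (4.5850 − 2.3219) = 73.353 ms/bit
  a = 368 − 73.353 × 2.3219 = 197.680 ms
Then RT(4) = 197.680 + 73.353 × log₂ 4 = 197.680 + 73.353 × 2 ≈ 344.386 ms.

344.4 ms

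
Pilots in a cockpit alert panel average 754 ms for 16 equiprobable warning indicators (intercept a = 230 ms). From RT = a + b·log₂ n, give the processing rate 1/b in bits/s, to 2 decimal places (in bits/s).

Choice component = 754 − 230 = 524 ms over log₂(16) = 4 bits.
b = 524 / 4 = 131.000 ms/bit, so 1/b = 7.634 bits/s.

7.63 bits/s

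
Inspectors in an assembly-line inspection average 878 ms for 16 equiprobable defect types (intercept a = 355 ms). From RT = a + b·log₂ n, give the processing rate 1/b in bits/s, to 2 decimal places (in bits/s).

7.65 bits/s

Choice component = 878 − 355 = 523 ms over log₂(16) = 4 bits.
b = 523 / 4 = 130.750 ms/bit, so 1/b = 7.648 bits/s.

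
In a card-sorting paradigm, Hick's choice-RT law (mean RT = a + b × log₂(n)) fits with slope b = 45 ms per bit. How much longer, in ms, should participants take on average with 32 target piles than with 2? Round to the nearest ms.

The intercept a cancels: ΔRT = b·(log₂ n₂ − log₂ n₁) = b·log₂(n₂/n₁).
log₂(32) − log₂(2) = log₂(32/2) = log₂(16) = 4.
ΔRT = 45 × 4.0000 = 180.000 ms.

180 ms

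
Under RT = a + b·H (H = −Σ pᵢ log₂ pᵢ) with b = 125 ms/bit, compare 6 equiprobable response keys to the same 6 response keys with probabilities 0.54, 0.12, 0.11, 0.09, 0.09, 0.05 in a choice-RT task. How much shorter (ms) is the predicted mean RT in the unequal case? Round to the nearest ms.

68 ms

Equiprobable entropy H₀ = log₂ 6 = 2.5850 bits.
Skewed entropy H = −Σ pᵢ log₂ pᵢ = 2.0388 bits.
ΔRT = b·(H₀ − H) = 125 × 0.5462 = 68.27 ms.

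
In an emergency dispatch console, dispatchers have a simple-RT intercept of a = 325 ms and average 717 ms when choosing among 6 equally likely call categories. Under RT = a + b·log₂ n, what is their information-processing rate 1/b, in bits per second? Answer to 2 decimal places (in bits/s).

b = (717 − 325)/log₂ 6 = 392/2.5850 = 151.646 ms per bit = 0.15165 s/bit; the reciprocal is 6.594 bits/s.

6.59 bits/s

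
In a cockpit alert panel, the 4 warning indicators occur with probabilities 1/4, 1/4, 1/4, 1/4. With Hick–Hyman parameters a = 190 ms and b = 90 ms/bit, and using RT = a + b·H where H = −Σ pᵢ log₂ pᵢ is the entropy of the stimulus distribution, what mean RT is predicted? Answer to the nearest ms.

H = −Σ pᵢ log₂ pᵢ = 0.25·2 + 0.25·2 + 0.25·2 + 0.25·2 = 2.000 bits.
RT = 190 + 90 × 2.000 = 370.00 ms.

370 ms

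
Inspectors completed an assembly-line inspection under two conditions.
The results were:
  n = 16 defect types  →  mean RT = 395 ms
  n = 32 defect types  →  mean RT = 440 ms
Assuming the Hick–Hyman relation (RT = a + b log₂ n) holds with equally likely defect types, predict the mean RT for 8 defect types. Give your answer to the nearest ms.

Fit slope and intercept:
  b = (440 − 395) / (log₂ 32 − log₂ 16) = 45 / (5 − 4) = 45 ms/bit
  a = 395 − 45 × 4 = 215 ms
Then RT(8) = 215 + 45 × log₂ 8 = 215 + 45 × 3 ≈ 350.000 ms.

350 ms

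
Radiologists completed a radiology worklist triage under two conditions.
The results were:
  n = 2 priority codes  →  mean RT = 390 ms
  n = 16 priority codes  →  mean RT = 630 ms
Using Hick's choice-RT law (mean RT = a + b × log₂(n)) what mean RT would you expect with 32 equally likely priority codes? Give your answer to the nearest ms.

710 ms

RT is linear in log₂ n, so two points fix the line:
  b = (630 − 390) / (log₂ 16 − log₂ 2) = 240 / (4 − 1) = 80 ms/bit
  a = 390 − 80 × 1 = 310 ms
Then RT(32) = 310 + 80 × log₂ 32 = 310 + 80 × 5 ≈ 710.000 ms.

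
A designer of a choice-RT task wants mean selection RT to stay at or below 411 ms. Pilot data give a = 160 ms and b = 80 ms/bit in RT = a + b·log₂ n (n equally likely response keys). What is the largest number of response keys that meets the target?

8

Set 160 + 80·log₂ n ≤ 411 → log₂ n ≤ (411 − 160)/80 = 3.1375.
So n ≤ 2^3.1375 = 8.800; the largest integer n is 8.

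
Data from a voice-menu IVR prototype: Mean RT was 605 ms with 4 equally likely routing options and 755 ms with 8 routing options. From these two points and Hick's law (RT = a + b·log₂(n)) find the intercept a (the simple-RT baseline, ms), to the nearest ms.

305 ms

b = (RT₂ − RT₁)/(log₂ n₂ − log₂ n₁) = (755 − 605)/(3 − 2) = 150 ms/bit.
Intercept: a = 605 − 150·log₂(4) = 305.000 ms.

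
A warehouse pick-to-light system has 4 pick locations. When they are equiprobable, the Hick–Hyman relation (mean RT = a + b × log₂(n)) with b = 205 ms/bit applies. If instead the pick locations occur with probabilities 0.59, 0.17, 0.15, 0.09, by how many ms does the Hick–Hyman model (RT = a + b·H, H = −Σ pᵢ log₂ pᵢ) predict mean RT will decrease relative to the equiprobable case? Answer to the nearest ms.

81 ms

The RT saving is b·ΔH. Equiprobable H₀ = log₂(4) = 2.0000 bits; with the given probabilities H = 1.6069 bits.
b·(H₀ − H) = 205 × (2.0000 − 1.6069) = 80.59 ms.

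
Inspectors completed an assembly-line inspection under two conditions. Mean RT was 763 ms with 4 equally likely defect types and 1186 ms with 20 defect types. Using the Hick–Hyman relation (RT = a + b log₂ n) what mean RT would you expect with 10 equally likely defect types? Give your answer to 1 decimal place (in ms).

1003.8 ms

With log₂ n on the abscissa the relation is linear; from the two conditions:
  b = (1186 − 763) / (log₂ 20 − log₂ 4) = 423 / (4.3219 − 2) = 182.176 ms/bit
  a = 763 − 182.176 × 2 = 398.648 ms
Then RT(10) = 398.648 + 182.176 × log₂ 10 = 398.648 + 182.176 × 3.3219 ≈ 1003.824 ms.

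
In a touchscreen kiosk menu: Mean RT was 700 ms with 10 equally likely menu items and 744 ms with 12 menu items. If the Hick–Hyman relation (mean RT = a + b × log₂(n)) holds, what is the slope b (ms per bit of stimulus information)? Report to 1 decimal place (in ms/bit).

Slope: b = (744 − 700) / (log₂ 12 − log₂ 10) = 44/0.2630 = 167.278 ms/bit.

167.3 ms/bit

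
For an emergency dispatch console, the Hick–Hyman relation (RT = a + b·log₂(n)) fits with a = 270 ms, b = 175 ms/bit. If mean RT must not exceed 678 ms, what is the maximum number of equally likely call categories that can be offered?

5

Information budget: (678 − 270)/175 = 2.3314 bits, so n ≤ 2^2.3314 = 5.033 → at most 5.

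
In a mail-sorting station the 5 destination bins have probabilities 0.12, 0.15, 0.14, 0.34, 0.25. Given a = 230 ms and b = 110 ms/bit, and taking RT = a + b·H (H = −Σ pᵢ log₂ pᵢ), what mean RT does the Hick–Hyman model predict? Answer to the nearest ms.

H = 0.12·log₂(1/0.12) + 0.15·log₂(1/0.15) + 0.14·log₂(1/0.14) + 0.34·log₂(1/0.34) + 0.25·log₂(1/0.25) = 2.2039 bits.
RT = 230 + 110 × 2.2039 = 472.43 ms.

472 ms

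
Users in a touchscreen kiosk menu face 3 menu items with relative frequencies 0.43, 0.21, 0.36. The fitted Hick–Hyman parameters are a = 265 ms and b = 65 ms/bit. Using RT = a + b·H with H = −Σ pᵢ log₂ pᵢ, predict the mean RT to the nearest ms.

Entropy contributions −pᵢ log₂ pᵢ: 0.5236, 0.4728, 0.5306; sum H = 1.5270 bits.
RT = a + bH = 265 + 65·1.5270 = 364.26 ms.

364 ms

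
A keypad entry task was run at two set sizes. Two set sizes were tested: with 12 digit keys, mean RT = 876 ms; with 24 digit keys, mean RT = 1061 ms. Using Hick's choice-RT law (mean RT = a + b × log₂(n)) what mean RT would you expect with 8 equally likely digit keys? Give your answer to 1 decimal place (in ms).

767.8 ms

RT is linear in log₂ n, so two points fix the line:
  b = (1061 − 876) / (log₂ 24 − log₂ 12) = 185 / (4.5850 − 3.5850) = 185.000 ms/bit
  a = 876 − 185.000 × 3.5850 = 212.782 ms
Then RT(8) = 212.782 + 185.000 × log₂ 8 = 212.782 + 185.000 × 3 ≈ 767.782 ms.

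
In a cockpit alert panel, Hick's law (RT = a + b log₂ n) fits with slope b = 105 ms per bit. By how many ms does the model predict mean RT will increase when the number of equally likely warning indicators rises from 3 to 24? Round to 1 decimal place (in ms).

Only the slope matters, since a is common to both: ΔRT = b·log₂(n₂/n₁).
log₂(24) − log₂(3) = log₂(24/3) = log₂(8) = 3.
ΔRT = 105 × 3.0000 = 315.000 ms.

315.0 ms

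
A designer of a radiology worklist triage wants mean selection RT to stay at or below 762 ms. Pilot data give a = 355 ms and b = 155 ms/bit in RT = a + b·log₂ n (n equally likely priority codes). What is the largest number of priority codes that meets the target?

Set 355 + 155·log₂ n ≤ 762 → log₂ n ≤ (762 − 355)/155 = 2.6258.
So n ≤ 2^2.6258 = 6.172; the largest integer n is 6.

6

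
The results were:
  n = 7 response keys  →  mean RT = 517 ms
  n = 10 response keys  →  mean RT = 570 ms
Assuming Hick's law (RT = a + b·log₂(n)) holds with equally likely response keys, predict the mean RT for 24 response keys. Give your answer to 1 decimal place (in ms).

700.1 ms

Solve the two-equation system in a and b:
  b = (570 − 517) / (log₂ 10 − log₂ 7) = 53 / (3.3219 − 2.8074) = 102.998 ms/bit
  a = 517 − 102.998 × 2.8074 = 227.848 ms
Then RT(24) = 227.848 + 102.998 × log₂ 24 = 227.848 + 102.998 × 4.5850 ≈ 700.090 ms.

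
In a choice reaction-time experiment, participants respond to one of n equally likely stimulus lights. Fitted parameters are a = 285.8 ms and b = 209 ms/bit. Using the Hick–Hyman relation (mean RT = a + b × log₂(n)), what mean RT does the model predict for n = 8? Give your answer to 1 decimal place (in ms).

log₂(8) = 3 bits, so RT = 285.8 + 209 × 3 ≈ 912.800 ms.

912.8 ms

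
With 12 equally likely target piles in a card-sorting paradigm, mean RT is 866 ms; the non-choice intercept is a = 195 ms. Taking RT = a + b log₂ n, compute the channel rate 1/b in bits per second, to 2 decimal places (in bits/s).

Choice component = 866 − 195 = 671 ms over log₂(12) = 3.5850 bits.
b = 671 / 3.5850 = 187.171 ms/bit, so 1/b = 5.343 bits/s.

5.34 bits/s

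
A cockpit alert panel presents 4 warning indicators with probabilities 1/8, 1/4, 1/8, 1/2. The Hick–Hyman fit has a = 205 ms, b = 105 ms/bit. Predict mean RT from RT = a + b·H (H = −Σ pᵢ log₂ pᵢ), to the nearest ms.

Each term −pᵢ log₂ pᵢ: 0.125·3 + 0.25·2 + 0.125·3 + 0.5·1; summed, H = 1.750 bits.
Mean RT = a + bH = 205 + 105·1.750 = 388.75 ms.

389 ms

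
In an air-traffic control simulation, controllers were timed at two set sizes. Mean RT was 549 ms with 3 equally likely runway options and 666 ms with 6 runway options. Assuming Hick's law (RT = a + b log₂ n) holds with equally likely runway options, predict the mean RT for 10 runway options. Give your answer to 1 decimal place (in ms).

With log₂ n on the abscissa the relation is linear; from the two conditions:
  b = (666 − 549) / (log₂ 6 − log₂ 3) = 117 / (2.5850 − 1.5850) = 117.000 ms/bit
  a = 549 − 117.000 × 1.5850 = 363.559 ms
Then RT(10) = 363.559 + 117.000 × log₂ 10 = 363.559 + 117.000 × 3.3219 ≈ 752.225 ms.

752.2 ms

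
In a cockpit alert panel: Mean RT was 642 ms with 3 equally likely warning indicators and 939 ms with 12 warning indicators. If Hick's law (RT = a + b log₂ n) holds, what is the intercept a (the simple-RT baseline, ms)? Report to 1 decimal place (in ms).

Slope: b = (939 − 642) / (log₂ 12 − log₂ 3) = 297/2.0000 = 148.500 ms/bit.
Intercept: a = 642 − 148.500·log₂(3) = 406.633 ms.

406.6 ms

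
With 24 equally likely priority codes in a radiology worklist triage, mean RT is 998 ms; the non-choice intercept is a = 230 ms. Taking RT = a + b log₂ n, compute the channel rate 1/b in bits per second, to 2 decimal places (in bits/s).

5.97 bits/s

Choice component = 998 − 230 = 768 ms over log₂(24) = 4.5850 bits.
b = 768 / 4.5850 = 167.504 ms/bit, so 1/b = 5.970 bits/s.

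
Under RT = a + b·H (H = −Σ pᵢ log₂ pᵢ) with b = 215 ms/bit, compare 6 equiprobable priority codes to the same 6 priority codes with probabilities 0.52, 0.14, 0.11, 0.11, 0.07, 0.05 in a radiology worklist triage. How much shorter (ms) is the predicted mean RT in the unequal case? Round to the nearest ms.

110 ms

The RT saving is b·ΔH. Equiprobable H₀ = log₂(6) = 2.5850 bits; with the given probabilities H = 2.0729 bits.
b·(H₀ − H) = 215 × (2.5850 − 2.0729) = 110.09 ms.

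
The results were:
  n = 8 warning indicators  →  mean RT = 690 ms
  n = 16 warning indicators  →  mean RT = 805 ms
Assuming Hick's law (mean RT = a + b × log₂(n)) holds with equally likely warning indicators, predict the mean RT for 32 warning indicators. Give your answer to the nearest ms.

920 ms

Fit slope and intercept:
  b = (805 − 690) / (log₂ 16 − log₂ 8) = 115 / (4 − 3) = 115 ms/bit
  a = 690 − 115 × 3 = 345 ms
Then RT(32) = 345 + 115 × log₂ 32 = 345 + 115 × 5 ≈ 920.000 ms.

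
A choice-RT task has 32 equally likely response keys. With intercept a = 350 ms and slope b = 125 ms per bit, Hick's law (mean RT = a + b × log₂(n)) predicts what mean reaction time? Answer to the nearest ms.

975 ms

log₂(32) = 5 bits, so RT = 350 + 125 × 5 ≈ 975.000 ms.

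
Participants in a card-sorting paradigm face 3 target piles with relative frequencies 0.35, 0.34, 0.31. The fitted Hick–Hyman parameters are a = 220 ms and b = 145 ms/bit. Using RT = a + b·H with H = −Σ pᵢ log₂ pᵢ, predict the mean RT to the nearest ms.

450 ms

Entropy contributions −pᵢ log₂ pᵢ: 0.5301, 0.5292, 0.5238; sum H = 1.5831 bits.
RT = a + bH = 220 + 145·1.5831 = 449.54 ms.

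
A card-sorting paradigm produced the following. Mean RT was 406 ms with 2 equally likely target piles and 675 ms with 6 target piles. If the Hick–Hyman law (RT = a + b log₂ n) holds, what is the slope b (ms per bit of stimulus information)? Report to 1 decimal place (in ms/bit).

169.7 ms/bit

b = (RT₂ − RT₁)/(log₂ n₂ − log₂ n₁) = (675 − 406)/(2.5850 − 1) = 169.720 ms/bit.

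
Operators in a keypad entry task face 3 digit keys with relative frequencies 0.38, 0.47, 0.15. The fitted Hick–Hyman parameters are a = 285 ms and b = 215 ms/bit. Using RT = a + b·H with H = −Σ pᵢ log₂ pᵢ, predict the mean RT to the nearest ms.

Entropy contributions −pᵢ log₂ pᵢ: 0.5305, 0.5120, 0.4105; sum H = 1.4530 bits.
RT = a + bH = 285 + 215·1.4530 = 597.38 ms.

597 ms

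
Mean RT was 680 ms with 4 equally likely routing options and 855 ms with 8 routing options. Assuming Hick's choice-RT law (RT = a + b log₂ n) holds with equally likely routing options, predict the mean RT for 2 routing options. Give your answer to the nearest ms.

Fit slope and intercept:
  b = (855 − 680) / (log₂ 8 − log₂ 4) = 175 / (3 − 2) = 175 ms/bit
  a = 680 − 175 × 2 = 330 ms
Then RT(2) = 330 + 175 × log₂ 2 = 330 + 175 × 1 ≈ 505.000 ms.

505 ms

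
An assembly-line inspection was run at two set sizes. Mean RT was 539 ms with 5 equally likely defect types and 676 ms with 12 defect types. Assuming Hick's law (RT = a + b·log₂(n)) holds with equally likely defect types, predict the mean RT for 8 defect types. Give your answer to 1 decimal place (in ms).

Fit slope and intercept:
  b = (676 − 539) / (log₂ 12 − log₂ 5) = 137 / (3.5850 − 2.3219) = 108.469 ms/bit
  a = 539 − 108.469 × 2.3219 = 287.143 ms
Then RT(8) = 287.143 + 108.469 × log₂ 8 = 287.143 + 108.469 × 3 ≈ 612.550 ms.

612.5 ms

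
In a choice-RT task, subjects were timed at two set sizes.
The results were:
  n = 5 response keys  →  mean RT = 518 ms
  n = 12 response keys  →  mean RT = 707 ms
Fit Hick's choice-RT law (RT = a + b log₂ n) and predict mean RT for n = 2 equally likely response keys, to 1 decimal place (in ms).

320.2 ms

With log₂ n on the abscissa the relation is linear; from the two conditions:
  b = (707 − 518) / (log₂ 12 − log₂ 5) = 189 / (3.5850 − 2.3219) = 149.640 ms/bit
  a = 518 − 149.640 × 2.3219 = 170.548 ms
Then RT(2) = 170.548 + 149.640 × log₂ 2 = 170.548 + 149.640 × 1 ≈ 320.187 ms.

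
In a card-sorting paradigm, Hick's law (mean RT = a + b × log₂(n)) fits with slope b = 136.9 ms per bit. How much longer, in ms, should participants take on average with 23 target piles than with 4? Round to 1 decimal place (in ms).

The intercept a cancels: ΔRT = b·(log₂ n₂ − log₂ n₁) = b·log₂(n₂/n₁).
log₂(23) − log₂(4) = 4.5236 − 2 = 2.5236.
ΔRT = 136.9 × 2.5236 = 345.476 ms.

345.5 ms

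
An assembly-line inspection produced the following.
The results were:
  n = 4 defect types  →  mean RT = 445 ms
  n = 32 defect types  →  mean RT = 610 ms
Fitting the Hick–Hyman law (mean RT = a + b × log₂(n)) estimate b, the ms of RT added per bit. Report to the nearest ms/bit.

55 ms/bit

b = (RT₂ − RT₁)/(log₂ n₂ − log₂ n₁) = (610 − 445)/(5 − 2) = 55 ms/bit.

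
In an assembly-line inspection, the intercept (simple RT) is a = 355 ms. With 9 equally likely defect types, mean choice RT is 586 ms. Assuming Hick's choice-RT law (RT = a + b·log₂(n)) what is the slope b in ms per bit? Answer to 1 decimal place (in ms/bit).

72.9 ms/bit

log₂(9) = 3.1699 bits.
b = (RT − a)/log₂ n = (586 − 355) / 3.1699 = 72.872 ms/bit.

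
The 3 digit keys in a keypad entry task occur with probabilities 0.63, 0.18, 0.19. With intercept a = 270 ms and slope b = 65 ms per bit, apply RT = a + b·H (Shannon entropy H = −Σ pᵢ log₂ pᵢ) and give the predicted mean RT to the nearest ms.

Entropy contributions −pᵢ log₂ pᵢ: 0.4199, 0.4453, 0.4552; sum H = 1.3205 bits.
RT = a + bH = 270 + 65·1.3205 = 355.83 ms.

356 ms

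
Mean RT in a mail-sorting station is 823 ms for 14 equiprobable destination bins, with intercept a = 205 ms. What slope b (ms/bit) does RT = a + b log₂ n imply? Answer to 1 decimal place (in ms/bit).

162.3 ms/bit

log₂(14) = 3.8074 bits.
b = (RT − a)/log₂ n = (823 − 205) / 3.8074 = 162.317 ms/bit.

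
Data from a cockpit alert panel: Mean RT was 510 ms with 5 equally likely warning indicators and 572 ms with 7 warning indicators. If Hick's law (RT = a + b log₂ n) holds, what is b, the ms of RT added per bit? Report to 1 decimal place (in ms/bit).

b = (RT₂ − RT₁)/(log₂ n₂ − log₂ n₁) = (572 − 510)/(2.8074 − 2.3219) = 127.723 ms/bit.

127.7 ms/bit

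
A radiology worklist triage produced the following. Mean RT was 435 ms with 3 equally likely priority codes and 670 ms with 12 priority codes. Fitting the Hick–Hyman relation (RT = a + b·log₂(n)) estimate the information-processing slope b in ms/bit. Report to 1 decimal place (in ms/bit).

117.5 ms/bit

b = (RT₂ − RT₁)/(log₂ n₂ − log₂ n₁) = (670 − 435)/(3.5850 − 1.5850) = 117.500 ms/bit.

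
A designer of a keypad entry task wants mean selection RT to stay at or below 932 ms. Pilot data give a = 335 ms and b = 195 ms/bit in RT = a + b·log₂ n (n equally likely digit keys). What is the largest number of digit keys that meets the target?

8

Set 335 + 195·log₂ n ≤ 932 → log₂ n ≤ (932 − 335)/195 = 3.0615.
So n ≤ 2^3.0615 = 8.349; the largest integer n is 8.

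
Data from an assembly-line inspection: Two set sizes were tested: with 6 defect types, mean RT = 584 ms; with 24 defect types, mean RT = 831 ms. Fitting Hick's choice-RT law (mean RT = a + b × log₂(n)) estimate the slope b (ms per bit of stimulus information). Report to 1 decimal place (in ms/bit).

b = (RT₂ − RT₁)/(log₂ n₂ − log₂ n₁) = (831 − 584)/(4.5850 − 2.5850) = 123.500 ms/bit.

123.5 ms/bit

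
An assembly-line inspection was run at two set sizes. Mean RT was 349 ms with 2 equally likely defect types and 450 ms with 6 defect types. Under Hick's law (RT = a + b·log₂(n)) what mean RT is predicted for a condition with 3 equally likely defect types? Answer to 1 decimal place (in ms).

Solve the two-equation system in a and b:
  b = (450 − 349) / (log₂ 6 − log₂ 2) = 101 / (2.5850 − 1) = 63.724 ms/bit
  a = 349 − 63.724 × 1 = 285.276 ms
Then RT(3) = 285.276 + 63.724 × log₂ 3 = 285.276 + 63.724 × 1.5850 ≈ 386.276 ms.

386.3 ms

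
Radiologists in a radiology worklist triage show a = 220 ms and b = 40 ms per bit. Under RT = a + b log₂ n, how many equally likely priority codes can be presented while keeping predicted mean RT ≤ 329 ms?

40·log₂ n ≤ 329 − 220 = 109, giving log₂ n ≤ 2.7250 and n ≤ 6.612. The largest whole number is 6.

6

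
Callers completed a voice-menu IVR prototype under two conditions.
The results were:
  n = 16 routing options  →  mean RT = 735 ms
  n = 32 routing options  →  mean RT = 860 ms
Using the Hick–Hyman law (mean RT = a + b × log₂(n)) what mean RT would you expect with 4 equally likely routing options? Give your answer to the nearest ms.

485 ms

RT is linear in log₂ n, so two points fix the line:
  b = (860 − 735) / (log₂ 32 − log₂ 16) = 125 / (5 − 4) = 125 ms/bit
  a = 735 − 125 × 4 = 235 ms
Then RT(4) = 235 + 125 × log₂ 4 = 235 + 125 × 2 ≈ 485.000 ms.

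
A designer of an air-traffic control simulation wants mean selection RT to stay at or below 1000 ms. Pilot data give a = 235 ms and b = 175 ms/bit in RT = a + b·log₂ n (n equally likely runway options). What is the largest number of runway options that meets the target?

20

Information budget: (1000 − 235)/175 = 4.3714 bits, so n ≤ 2^4.3714 = 20.698 → at most 20.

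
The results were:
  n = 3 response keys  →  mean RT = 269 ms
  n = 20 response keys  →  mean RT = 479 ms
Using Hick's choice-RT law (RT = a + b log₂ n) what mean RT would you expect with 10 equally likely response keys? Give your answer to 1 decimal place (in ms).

Solve the two-equation system in a and b:
  b = (479 − 269) / (log₂ 20 − log₂ 3) = 210 / (4.3219 − 1.5850) = 76.727 ms/bit
  a = 269 − 76.727 × 1.5850 = 147.390 ms
Then RT(10) = 147.390 + 76.727 × log₂ 10 = 147.390 + 76.727 × 3.3219 ≈ 402.273 ms.

402.3 ms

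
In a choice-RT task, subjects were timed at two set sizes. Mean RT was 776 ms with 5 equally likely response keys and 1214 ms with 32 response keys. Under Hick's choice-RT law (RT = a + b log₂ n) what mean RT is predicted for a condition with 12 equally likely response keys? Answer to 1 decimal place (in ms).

982.6 ms

With log₂ n on the abscissa the relation is linear; from the two conditions:
  b = (1214 − 776) / (log₂ 32 − log₂ 5) = 438 / (5 − 2.3219) = 163.551 ms/bit
  a = 776 − 163.551 × 2.3219 = 396.247 ms
Then RT(12) = 396.247 + 163.551 × log₂ 12 = 396.247 + 163.551 × 3.5850 ≈ 982.570 ms.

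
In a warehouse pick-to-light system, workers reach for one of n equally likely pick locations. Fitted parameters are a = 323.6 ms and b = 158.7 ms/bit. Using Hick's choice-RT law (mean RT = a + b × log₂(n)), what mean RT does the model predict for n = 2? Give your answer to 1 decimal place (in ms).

log₂(2) = 1 bits, so RT = 323.6 + 158.7 × 1 ≈ 482.300 ms.

482.3 ms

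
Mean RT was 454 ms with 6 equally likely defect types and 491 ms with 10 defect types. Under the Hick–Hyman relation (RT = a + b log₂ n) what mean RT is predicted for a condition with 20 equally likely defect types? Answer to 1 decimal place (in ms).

RT is linear in log₂ n, so two points fix the line:
  b = (491 − 454) / (log₂ 10 − log₂ 6) = 37 / (3.3219 − 2.5850) = 50.206 ms/bit
  a = 454 − 50.206 × 2.5850 = 324.220 ms
Then RT(20) = 324.220 + 50.206 × log₂ 20 = 324.220 + 50.206 × 4.3219 ≈ 541.206 ms.

541.2 ms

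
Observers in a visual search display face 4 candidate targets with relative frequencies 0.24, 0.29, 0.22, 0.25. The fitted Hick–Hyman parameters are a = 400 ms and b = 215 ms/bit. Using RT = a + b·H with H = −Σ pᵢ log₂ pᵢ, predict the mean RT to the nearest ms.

828 ms

Entropy contributions −pᵢ log₂ pᵢ: 0.4941, 0.5179, 0.4806, 0.5000; sum H = 1.9926 bits.
RT = a + bH = 400 + 215·1.9926 = 828.41 ms.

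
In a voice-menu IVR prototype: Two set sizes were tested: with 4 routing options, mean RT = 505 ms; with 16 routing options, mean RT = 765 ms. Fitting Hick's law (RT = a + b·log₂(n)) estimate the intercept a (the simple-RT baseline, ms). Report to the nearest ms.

245 ms

The slope on a log₂ axis is (765 − 505) / (4 − 2) = 130 ms/bit.
a = RT₁ − b·log₂ n₁ = 505 − 130 × 2 = 245.000 ms.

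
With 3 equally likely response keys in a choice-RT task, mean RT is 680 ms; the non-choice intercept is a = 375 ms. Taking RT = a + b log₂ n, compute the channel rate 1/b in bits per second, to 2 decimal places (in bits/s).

5.20 bits/s

b = (680 − 375)/log₂ 3 = 305/1.5850 = 192.434 ms per bit = 0.19243 s/bit; the reciprocal is 5.197 bits/s.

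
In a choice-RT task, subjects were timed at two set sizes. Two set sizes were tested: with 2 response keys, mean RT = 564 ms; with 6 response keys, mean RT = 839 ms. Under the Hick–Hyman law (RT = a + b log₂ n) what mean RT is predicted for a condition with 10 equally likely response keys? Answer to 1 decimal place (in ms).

With log₂ n on the abscissa the relation is linear; from the two conditions:
  b = (839 − 564) / (log₂ 6 − log₂ 2) = 275 / (2.5850 − 1) = 173.506 ms/bit
  a = 564 − 173.506 × 1 = 390.494 ms
Then RT(10) = 390.494 + 173.506 × log₂ 10 = 390.494 + 173.506 × 3.3219 ≈ 966.868 ms.

966.9 ms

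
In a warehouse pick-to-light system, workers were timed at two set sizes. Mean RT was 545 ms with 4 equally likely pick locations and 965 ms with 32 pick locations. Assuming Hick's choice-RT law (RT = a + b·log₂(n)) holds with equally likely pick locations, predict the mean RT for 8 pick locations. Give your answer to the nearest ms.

685 ms

Solve the two-equation system in a and b:
  b = (965 − 545) / (log₂ 32 − log₂ 4) = 420 / (5 − 2) = 140 ms/bit
  a = 545 − 140 × 2 = 265 ms
Then RT(8) = 265 + 140 × log₂ 8 = 265 + 140 × 3 ≈ 685.000 ms.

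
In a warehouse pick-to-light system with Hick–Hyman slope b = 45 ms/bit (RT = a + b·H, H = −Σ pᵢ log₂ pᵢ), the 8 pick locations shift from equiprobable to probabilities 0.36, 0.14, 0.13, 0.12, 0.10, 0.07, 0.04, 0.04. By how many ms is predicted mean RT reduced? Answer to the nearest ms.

Equiprobable entropy H₀ = log₂ 8 = 3.0000 bits.
Skewed entropy H = −Σ pᵢ log₂ pᵢ = 2.6497 bits.
ΔRT = b·(H₀ − H) = 45 × 0.3503 = 15.76 ms.

16 ms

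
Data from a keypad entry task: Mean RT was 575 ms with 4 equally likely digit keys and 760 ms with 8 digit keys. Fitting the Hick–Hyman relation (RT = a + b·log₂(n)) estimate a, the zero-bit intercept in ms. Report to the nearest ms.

205 ms

The slope on a log₂ axis is (760 − 575) / (3 − 2) = 185 ms/bit.
Intercept: a = 575 − 185·log₂(4) = 205.000 ms.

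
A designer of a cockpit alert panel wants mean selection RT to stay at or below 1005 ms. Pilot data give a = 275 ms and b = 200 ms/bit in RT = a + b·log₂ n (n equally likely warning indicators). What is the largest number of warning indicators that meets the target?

200·log₂ n ≤ 1005 − 275 = 730, giving log₂ n ≤ 3.6500 and n ≤ 12.553. The largest whole number is 12.

12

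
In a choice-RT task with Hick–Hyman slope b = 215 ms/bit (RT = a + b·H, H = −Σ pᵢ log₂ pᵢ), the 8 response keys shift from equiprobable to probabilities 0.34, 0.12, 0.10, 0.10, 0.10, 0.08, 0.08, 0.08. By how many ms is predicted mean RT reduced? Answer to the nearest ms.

50 ms

The RT saving is b·ΔH. Equiprobable H₀ = log₂(8) = 3.0000 bits; with the given probabilities H = 2.7673 bits.
b·(H₀ − H) = 215 × (3.0000 − 2.7673) = 50.02 ms.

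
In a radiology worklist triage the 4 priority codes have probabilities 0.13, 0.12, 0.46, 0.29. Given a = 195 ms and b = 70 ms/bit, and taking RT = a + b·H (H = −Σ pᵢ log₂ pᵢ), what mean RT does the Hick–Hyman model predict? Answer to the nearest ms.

H = 0.13·log₂(1/0.13) + 0.12·log₂(1/0.12) + 0.46·log₂(1/0.46) + 0.29·log₂(1/0.29) = 1.7830 bits.
RT = 195 + 70 × 1.7830 = 319.81 ms.

320 ms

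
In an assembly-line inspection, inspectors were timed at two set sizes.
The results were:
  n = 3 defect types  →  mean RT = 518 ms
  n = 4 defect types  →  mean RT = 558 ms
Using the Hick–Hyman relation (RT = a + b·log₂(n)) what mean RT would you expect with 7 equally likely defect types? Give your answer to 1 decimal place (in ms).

With log₂ n on the abscissa the relation is linear; from the two conditions:
  b = (558 − 518) / (log₂ 4 − log₂ 3) = 40 / (2 − 1.5850) = 96.377 ms/bit
  a = 518 − 96.377 × 1.5850 = 365.246 ms
Then RT(7) = 365.246 + 96.377 × log₂ 7 = 365.246 + 96.377 × 2.8074 ≈ 635.810 ms.

635.8 ms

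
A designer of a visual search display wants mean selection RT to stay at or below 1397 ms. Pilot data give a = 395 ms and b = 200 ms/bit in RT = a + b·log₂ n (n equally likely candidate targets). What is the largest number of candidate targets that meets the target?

32

Set 395 + 200·log₂ n ≤ 1397 → log₂ n ≤ (1397 − 395)/200 = 5.0100.
So n ≤ 2^5.0100 = 32.223; the largest integer n is 32.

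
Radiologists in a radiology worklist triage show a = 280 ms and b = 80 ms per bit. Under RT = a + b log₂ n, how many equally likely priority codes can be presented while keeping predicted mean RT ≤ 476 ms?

Information budget: (476 − 280)/80 = 2.4500 bits, so n ≤ 2^2.4500 = 5.464 → at most 5.

5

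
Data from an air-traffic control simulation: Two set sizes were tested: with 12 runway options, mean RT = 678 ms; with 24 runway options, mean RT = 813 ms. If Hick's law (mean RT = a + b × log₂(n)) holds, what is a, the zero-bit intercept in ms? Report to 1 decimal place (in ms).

194.0 ms

b = (RT₂ − RT₁)/(log₂ n₂ − log₂ n₁) = (813 − 678)/(4.5850 − 3.5850) = 135.000 ms/bit.
Intercept: a = 678 − 135.000·log₂(12) = 194.030 ms.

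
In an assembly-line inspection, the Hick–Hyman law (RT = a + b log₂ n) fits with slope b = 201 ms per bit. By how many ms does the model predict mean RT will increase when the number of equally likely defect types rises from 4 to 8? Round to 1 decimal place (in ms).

ΔRT = (a + b log₂ n₂) − (a + b log₂ n₁) = b·(log₂ n₂ − log₂ n₁).
log₂(8) − log₂(4) = log₂(8/4) = log₂(2) = 1.
ΔRT = 201 × 1.0000 = 201.000 ms.

201.0 ms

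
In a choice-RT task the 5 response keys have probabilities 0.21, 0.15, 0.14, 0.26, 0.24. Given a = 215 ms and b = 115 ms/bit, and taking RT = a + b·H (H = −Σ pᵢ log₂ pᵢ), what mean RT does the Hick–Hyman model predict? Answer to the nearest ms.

Entropy contributions −pᵢ log₂ pᵢ: 0.4728, 0.4105, 0.3971, 0.5053, 0.4941; sum H = 2.2799 bits.
RT = a + bH = 215 + 115·2.2799 = 477.19 ms.

477 ms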